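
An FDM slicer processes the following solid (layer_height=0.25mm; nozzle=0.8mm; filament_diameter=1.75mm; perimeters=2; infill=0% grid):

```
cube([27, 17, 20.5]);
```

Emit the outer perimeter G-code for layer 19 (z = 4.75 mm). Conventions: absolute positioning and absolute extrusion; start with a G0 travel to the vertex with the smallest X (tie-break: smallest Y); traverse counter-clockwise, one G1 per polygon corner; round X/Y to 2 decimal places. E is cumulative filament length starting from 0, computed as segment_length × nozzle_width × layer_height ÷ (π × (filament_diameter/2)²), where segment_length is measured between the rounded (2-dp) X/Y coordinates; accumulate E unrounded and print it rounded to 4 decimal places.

G0 X0.00 Y0.00 Z4.75
G1 X27.00 Y0.00 E2.2451
G1 X27.00 Y17.00 E3.6586
G1 X0.00 Y17.00 E5.9037
G1 X0.00 Y0.00 E7.3172

At z = 4.75 mm: the cube (footprint 27×17) is included at this height. The outline is a single polygon with 4 vertices. Extrusion per mm of travel: 0.8 × 0.25 / (π × 0.875²) = 0.083150. Accumulating E over each segment gives final E = 7.3172.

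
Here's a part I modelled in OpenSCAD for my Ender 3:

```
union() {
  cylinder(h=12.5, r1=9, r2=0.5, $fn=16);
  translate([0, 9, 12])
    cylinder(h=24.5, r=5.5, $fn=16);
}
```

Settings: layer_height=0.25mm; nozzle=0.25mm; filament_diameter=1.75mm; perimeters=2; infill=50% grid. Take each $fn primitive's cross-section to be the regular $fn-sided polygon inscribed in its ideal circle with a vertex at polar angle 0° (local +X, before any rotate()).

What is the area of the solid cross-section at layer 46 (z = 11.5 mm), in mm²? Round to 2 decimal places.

At z = 11.5 mm: the cone (r1=9→r2=0.5) has section circumradius 1.180 here — a regular 16-gon (area = (16/2)·1.180²·sin(360°/16) = 4.26 mm²); the cylinder at (0, 9) is absent (z outside [12, 36.5]); Taking the union: only the cone is present, so the union is just that shape — area = 4.26 mm². Overall, the cross-section is a single solid region. Net area = 4.26 mm².

4.26 mm²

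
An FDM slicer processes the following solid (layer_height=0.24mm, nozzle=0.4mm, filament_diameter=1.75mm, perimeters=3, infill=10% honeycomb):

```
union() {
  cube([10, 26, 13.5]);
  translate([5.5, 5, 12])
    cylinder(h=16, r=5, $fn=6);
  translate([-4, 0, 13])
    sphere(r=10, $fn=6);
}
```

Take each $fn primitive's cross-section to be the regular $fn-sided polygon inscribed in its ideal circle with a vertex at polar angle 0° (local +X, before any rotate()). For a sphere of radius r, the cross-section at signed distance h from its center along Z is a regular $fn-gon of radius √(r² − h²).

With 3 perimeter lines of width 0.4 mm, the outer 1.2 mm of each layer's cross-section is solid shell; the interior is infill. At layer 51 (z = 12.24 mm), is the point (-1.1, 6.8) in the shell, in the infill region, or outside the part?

infill

At z = 12.24 mm: the cube (footprint 10×26) is included at this height; the r=5 cylinder at (5.5, 5) contributes a regular 6-gon of circumradius 5; the r=10 sphere at (-4, 0) slices to a regular 6-gon of circumradius 9.971 (√(r²−h²) with h=0.76 from center); Merging all regions: the regions partially overlap (shared area 94.55 mm²), so overlapping operands fuse into one piece — 1 connected region. Overall, the cross-section is a single solid region. The nearest boundary edge runs (-8.99, 8.64)→(0.00, 8.64); distance from the point to it = 1.84 mm. The point is inside the cross-section and 1.84 mm from the nearest boundary — more than the 1.2 mm shell width (3 × 0.4), so it's in the infill interior.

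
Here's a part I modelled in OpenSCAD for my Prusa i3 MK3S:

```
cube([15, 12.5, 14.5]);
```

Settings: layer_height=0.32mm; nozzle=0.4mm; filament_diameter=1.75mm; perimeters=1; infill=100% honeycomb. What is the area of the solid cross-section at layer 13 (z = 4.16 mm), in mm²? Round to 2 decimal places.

187.50 mm²

At z = 4.16 mm: the cube is present — its section is the full 15×12.5 rectangle (area 187.50 mm²). Overall, the cross-section is a single solid region. Net area = 187.50 mm².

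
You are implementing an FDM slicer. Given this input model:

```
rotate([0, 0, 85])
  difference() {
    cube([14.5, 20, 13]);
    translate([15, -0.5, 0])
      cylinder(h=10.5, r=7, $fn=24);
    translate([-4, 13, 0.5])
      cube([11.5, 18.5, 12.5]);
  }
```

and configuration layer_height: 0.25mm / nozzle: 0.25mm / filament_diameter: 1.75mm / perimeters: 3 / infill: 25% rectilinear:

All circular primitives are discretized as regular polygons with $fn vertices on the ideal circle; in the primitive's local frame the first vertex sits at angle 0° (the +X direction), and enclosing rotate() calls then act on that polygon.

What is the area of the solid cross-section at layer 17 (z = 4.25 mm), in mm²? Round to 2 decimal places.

206.17 mm²

At z = 4.25 mm: the 14.5×20 cube contributes its full rectangle (area 290.00 mm²); the cylinder at (15, -0.5): section is a regular 24-gon, circumradius r=7 (area = (24/2)·7.000²·sin(360°/24) = 152.19 mm²); the 11.5×18.5 cube at (-4, 13) contributes its full rectangle (area 212.75 mm²); Subtracting the remaining from the first: starting from the 14.5×20 cube (290.00 mm²), the r=7 cylinder at (15, -0.5) partially overlaps it — only the 31.33 mm² overlap (of its 152.19 mm²) is removed, clipping the outline; the 11.5×18.5 cube at (-4, 13) partially overlaps it — only the 52.50 mm² overlap (of its 212.75 mm²) is removed, clipping the outline — area = 206.17 mm²; (rotated 85° about Z; rotation is an isometry so areas/perimeters/island counts are preserved). Overall, the cross-section is a single solid region. Net area = 206.17 mm².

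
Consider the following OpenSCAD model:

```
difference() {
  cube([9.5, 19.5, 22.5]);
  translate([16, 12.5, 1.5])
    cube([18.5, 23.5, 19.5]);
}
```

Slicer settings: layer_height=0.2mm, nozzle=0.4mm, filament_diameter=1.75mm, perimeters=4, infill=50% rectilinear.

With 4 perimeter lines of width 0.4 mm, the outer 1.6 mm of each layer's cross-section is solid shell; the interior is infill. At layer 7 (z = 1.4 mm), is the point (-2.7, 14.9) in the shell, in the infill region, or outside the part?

outside

At z = 1.4 mm: the cube (footprint 9.5×19.5) is included at this height; the cube at (16, 12.5) is not intersected at this z (z outside [1.5, 21]); Subtracting the remaining from the first: none of the subtracted shapes is present at this height, so the 9.5×19.5 cube is unchanged — 1 connected region. Overall, the cross-section is a single solid region. The nearest boundary edge runs (0.00, 19.50)→(0.00, 0.00); distance from the point to it = 2.70 mm. The point is not inside any of the regions above, so it lies outside the cross-section (2.70 mm from the nearest boundary).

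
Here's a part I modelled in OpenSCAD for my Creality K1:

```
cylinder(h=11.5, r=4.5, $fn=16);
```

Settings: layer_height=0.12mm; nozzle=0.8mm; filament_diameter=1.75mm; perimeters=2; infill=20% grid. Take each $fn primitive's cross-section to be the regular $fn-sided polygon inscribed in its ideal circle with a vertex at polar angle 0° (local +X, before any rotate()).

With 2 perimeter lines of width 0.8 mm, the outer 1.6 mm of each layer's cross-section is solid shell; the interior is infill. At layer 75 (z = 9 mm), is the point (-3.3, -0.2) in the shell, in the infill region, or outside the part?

shell

At z = 9 mm: the cylinder: section is a regular 16-gon, circumradius r=4.5. Overall, the cross-section is a single solid region. The nearest boundary edge runs (-4.50, 0.00)→(-4.16, -1.72); distance from the point to it = 1.14 mm. The point is inside the cross-section, 1.14 mm from the nearest boundary — within the 1.6 mm shell band (2 × 0.8).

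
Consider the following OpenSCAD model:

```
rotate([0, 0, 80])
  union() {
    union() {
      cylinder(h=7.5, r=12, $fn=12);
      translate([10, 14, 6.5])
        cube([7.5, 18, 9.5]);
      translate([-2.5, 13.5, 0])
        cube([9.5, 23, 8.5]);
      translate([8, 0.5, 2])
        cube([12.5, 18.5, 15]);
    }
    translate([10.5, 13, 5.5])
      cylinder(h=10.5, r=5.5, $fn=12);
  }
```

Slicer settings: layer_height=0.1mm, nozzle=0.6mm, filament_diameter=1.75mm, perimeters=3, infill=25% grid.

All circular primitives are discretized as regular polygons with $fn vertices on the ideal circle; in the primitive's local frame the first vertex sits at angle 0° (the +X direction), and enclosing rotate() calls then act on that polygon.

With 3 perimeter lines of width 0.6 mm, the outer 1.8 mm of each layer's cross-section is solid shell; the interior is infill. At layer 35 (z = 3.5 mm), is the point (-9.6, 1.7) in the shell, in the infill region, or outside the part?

infill

At z = 3.5 mm: the r=12 cylinder contributes a regular 12-gon of circumradius 12; the cube at (10, 14) is absent (z outside [6.5, 16]); the 9.5×23 cube at (-2.5, 13.5) contributes its full rectangle; the cube at (8, 0.5) is present — its section is the full 12.5×18.5 rectangle; Taking the union: the regions partially overlap (shared area 20.07 mm²), so overlapping operands fuse into one piece — 2 connected regions; the cylinder at (10.5, 13) is absent (z outside [5.5, 16]); Merging all regions: only the result so far is present, so the union is just that shape — 2 connected regions; (rotated 80° about Z; rotation is an isometry so areas/perimeters/island counts are preserved). Overall, the cross-section has 2 separate islands. Undo the 80° rotation: the query point maps to (0.007, 9.749) in the un-rotated model frame. The nearest boundary edge runs (0.00, 12.00)→(6.00, 10.39); distance from the point to it = 2.17 mm. (Shell/infill is judged within the island containing the point — the largest one.) The point is inside the cross-section and 2.17 mm from the nearest boundary — more than the 1.8 mm shell width (3 × 0.6), so it's in the infill interior.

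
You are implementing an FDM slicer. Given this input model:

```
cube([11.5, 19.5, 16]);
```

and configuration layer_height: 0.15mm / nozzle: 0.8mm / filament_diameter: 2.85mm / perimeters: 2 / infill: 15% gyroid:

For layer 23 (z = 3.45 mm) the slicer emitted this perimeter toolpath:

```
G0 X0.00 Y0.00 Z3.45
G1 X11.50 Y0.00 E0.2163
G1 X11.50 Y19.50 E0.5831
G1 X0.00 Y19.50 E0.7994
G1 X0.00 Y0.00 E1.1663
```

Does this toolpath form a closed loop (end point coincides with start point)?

Start point (G0): (0.00, 0.00). End point (last G1): the path returns to the start — closed.

yes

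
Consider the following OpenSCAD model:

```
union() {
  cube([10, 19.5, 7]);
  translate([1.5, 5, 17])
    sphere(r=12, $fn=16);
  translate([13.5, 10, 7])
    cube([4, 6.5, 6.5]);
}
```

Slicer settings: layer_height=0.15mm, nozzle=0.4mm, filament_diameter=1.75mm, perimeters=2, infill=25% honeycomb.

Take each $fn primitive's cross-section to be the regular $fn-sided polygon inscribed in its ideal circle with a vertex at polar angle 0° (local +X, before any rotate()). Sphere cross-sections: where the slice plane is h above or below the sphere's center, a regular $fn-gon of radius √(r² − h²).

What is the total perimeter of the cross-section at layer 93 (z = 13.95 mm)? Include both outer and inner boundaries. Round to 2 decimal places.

72.45 mm

At z = 13.95 mm: the cube does not reach this height (z outside [0, 7]); the r=12 sphere at (1.5, 5) slices to a regular 16-gon of circumradius 11.606 (√(r²−h²) with h=3.05 from center) (perimeter = 2·16·11.606·sin(180°/16) = 72.45 mm); the cube at (13.5, 10) is absent (z outside [7, 13.5]); Combining (union): only the r=12 sphere at (1.5, 5) is present, so the union is just that shape — boundary = 72.45 mm. Overall, the cross-section is a single solid region. Total boundary length (outer) = 72.45 mm.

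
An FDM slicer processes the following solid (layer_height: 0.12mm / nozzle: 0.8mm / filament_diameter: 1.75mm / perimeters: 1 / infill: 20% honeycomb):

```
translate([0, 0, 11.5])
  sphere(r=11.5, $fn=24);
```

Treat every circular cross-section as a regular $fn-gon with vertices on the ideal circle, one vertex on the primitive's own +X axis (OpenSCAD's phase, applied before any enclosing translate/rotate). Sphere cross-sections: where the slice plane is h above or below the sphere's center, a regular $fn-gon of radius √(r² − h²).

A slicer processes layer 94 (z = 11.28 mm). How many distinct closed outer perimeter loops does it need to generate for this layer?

1

At z = 11.28 mm: the r=11.5 sphere contributes a regular 24-gon of circumradius √(11.5²−0.22²) = 11.498. The result has 1 disconnected region.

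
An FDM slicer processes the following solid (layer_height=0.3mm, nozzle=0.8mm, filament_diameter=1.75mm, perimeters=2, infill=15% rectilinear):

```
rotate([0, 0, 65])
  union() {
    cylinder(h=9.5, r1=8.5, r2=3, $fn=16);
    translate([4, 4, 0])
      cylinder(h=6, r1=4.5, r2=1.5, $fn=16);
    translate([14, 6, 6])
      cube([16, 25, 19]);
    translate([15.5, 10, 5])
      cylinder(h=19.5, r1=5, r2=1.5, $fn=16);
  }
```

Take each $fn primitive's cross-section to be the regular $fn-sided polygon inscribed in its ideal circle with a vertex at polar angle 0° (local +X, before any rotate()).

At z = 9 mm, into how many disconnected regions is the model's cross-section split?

At z = 9 mm: the cone: at t=0.947 of its height the radius interpolates to r₁+(r₂−r₁)t = 3.289, giving a regular 16-gon of that circumradius; the cone at (4, 4) does not reach this height (z outside [0, 6]); the 16×25 cube at (14, 6) contributes its full rectangle; the cone at (15.5, 10) (r1=5→r2=1.5) has section circumradius 4.282 here — a regular 16-gon; Taking the union: the regions partially overlap (shared area 40.07 mm²), so overlapping operands fuse into one piece — 2 connected regions; (whole slice rotated 65° about Z — lengths, areas and connectivity unchanged). The result has 2 disconnected regions.

2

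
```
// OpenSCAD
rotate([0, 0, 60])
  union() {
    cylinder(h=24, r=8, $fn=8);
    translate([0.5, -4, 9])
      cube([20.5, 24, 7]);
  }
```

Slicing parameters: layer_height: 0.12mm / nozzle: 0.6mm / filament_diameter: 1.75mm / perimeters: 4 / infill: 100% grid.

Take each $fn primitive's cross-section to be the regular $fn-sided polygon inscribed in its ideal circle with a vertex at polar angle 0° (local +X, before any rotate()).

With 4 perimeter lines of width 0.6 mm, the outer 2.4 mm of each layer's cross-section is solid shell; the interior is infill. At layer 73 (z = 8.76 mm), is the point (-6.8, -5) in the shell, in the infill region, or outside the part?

At z = 8.76 mm: the r=8 cylinder gives a regular 8-gon of circumradius 8 (constant along its height); the cube at (0.5, -4) does not reach this height (z outside [9, 16]); Merging all regions: only the r=8 cylinder is present, so the union is just that shape — 1 connected region; (rotated 60° about Z; rotation is an isometry so areas/perimeters/island counts are preserved). Overall, the cross-section is a single solid region. Undo the 60° rotation: the query point maps to (-7.730, 3.389) in the un-rotated model frame. The nearest boundary edge runs (-5.66, 5.66)→(-8.00, 0.00); distance from the point to it = 1.05 mm. The point is not inside any of the regions above, so it lies outside the cross-section (1.05 mm from the nearest boundary).

outside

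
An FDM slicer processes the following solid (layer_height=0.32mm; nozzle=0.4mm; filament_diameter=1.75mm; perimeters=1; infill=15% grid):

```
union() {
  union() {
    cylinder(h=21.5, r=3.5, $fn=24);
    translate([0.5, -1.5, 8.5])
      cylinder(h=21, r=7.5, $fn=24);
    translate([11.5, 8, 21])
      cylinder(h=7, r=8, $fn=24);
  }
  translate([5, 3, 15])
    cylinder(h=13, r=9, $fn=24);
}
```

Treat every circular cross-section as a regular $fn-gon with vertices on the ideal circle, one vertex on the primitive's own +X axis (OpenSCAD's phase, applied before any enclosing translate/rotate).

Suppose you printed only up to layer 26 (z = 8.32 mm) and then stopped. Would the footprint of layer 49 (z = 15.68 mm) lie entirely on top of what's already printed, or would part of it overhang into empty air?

Compare the two slices. At z = 8.32: the r=3.5 cylinder gives a regular 24-gon of circumradius 3.5 (constant along its height) (area = (24/2)·3.500²·sin(360°/24) = 38.05 mm²); the cylinder at (0.5, -1.5) does not reach this height (z outside [8.5, 29.5]); the cylinder at (11.5, 8) is not intersected at this z (z outside [21, 28]); Combining (union): only the r=3.5 cylinder is present, so the union is just that shape — area = 38.05 mm²; the cylinder at (5, 3) is absent (z outside [15, 28]); Merging all regions: only the result so far is present, so the union is just that shape — area = 38.05 mm². At z = 15.68: the r=3.5 cylinder gives a regular 24-gon of circumradius 3.5 (constant along its height) (area = (24/2)·3.500²·sin(360°/24) = 38.05 mm²); the r=7.5 cylinder at (0.5, -1.5) gives a regular 24-gon of circumradius 7.5 (constant along its height) (area = (24/2)·7.500²·sin(360°/24) = 174.70 mm²); the cylinder at (11.5, 8) is absent (z outside [21, 28]); Combining (union): the r=3.5 cylinder lies entirely inside the r=7.5 cylinder at (0.5, -1.5), so the union is just the r=7.5 cylinder at (0.5, -1.5) — area = 174.70 mm²; the r=9 cylinder at (5, 3) contributes a regular 24-gon of circumradius 9 (area = (24/2)·9.000²·sin(360°/24) = 251.57 mm²); Combining (union): the regions partially overlap — summed areas 426.27 mm² minus the doubly-counted overlap 108.31 mm² gives 317.97 mm² — area = 317.97 mm². Checking containment: at z = 15.68 the cross-section extends beyond the z = 8.32 cross-section by about 279.92 mm².

part overhangs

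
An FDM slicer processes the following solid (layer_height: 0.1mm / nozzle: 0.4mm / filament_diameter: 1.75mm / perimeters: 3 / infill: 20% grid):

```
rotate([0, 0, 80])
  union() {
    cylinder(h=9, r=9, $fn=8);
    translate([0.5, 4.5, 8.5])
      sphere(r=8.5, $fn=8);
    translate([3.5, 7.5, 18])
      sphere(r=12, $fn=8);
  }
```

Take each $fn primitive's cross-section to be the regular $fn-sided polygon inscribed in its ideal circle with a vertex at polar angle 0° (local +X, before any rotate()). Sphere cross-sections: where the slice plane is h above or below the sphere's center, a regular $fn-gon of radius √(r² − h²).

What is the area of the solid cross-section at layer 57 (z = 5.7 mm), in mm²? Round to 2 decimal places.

At z = 5.7 mm: the cylinder: section is a regular 8-gon, circumradius r=9 (area = (8/2)·9.000²·sin(360°/8) = 229.10 mm²); the sphere at (0.5, 4.5): section is a regular 8-gon, circumradius = √(r²−h²) = √(8.5²−2.8²) = 8.026 (area = (8/2)·8.026²·sin(360°/8) = 182.18 mm²); the sphere at (3.5, 7.5) is not intersected at this z (|z−center|=12.300 > r=12); Merging all regions: the regions partially overlap — summed areas 411.28 mm² minus the doubly-counted overlap 131.77 mm² gives 279.51 mm² — area = 279.51 mm²; (whole slice rotated 80° about Z — lengths, areas and connectivity unchanged). Overall, the cross-section is a single solid region. Net area = 279.51 mm².

279.51 mm²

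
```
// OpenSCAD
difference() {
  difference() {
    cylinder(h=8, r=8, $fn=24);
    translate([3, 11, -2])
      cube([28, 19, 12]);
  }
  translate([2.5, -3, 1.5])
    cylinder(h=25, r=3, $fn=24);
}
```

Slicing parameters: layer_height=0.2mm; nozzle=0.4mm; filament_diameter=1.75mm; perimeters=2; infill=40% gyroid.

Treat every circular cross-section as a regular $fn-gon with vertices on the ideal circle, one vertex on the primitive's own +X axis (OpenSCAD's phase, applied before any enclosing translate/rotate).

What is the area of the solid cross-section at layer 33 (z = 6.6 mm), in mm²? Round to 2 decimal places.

170.82 mm²

At z = 6.6 mm: the cylinder: section is a regular 24-gon, circumradius r=8 (area = (24/2)·8.000²·sin(360°/24) = 198.77 mm²); the 28×19 cube at (3, 11) contributes its full rectangle (area 532.00 mm²); Subtracting the remaining from the first: starting from the r=8 cylinder (198.77 mm²), the 28×19 cube at (3, 11) misses the remaining region (no effect) — area = 198.77 mm²; the cylinder at (2.5, -3): section is a regular 24-gon, circumradius r=3 (area = (24/2)·3.000²·sin(360°/24) = 27.95 mm²); Subtracting the remaining from the first: starting from that combined region (198.77 mm²), the r=3 cylinder at (2.5, -3) lies wholly inside it (removes its full 27.95 mm² and its 18.80 mm outline becomes a hole wall) — area = 170.82 mm². Overall, the cross-section is one region with 1 hole. Net area = 170.82 mm².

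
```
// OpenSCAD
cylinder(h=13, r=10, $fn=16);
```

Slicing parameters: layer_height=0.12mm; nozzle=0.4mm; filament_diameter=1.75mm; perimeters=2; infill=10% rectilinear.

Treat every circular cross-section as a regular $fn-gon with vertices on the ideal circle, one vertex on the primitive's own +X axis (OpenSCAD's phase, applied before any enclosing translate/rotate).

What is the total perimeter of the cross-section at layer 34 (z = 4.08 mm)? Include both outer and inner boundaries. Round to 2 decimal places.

At z = 4.08 mm: the r=10 cylinder gives a regular 16-gon of circumradius 10 (constant along its height) (perimeter = 2·16·10.000·sin(180°/16) = 62.43 mm). Overall, the cross-section is a single solid region. Total boundary length (outer) = 62.43 mm.

62.43 mm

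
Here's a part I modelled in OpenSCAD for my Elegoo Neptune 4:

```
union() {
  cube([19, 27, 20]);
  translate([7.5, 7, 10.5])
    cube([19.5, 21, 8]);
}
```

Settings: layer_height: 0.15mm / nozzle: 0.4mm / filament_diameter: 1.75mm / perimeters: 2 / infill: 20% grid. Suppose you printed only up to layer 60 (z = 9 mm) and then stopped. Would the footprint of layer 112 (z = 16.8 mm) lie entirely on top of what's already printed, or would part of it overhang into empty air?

Compare the two slices. At z = 9: the cube is present — its section is the full 19×27 rectangle (area 513.00 mm²); the cube at (7.5, 7) is absent (z outside [10.5, 18.5]); Merging all regions: only the 19×27 cube is present, so the union is just that shape — area = 513.00 mm². At z = 16.8: the cube (footprint 19×27) is included at this height (area 513.00 mm²); the cube at (7.5, 7) (footprint 19.5×21) is included at this height (area 409.50 mm²); Combining (union): the regions partially overlap — summed areas 922.50 mm² minus the doubly-counted overlap 230.00 mm² gives 692.50 mm² — area = 692.50 mm². Checking containment: at z = 16.8 the cross-section extends beyond the z = 9 cross-section by about 179.50 mm².

part overhangs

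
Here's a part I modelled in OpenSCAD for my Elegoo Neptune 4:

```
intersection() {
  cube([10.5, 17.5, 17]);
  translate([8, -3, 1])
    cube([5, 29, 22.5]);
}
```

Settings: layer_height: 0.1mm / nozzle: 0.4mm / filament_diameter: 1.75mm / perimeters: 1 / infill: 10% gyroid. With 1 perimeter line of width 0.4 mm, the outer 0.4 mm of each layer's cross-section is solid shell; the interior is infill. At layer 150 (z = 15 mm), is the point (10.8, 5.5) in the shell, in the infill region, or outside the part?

At z = 15 mm: the cube is present — its section is the full 10.5×17.5 rectangle; the 5×29 cube at (8, -3) contributes its full rectangle; Taking the intersection: the 5×29 cube at (8, -3) partially overlaps the 10.5×17.5 cube; clipping to the common part keeps 43.75 mm² — 1 connected region. Overall, the cross-section is a single solid region. The nearest boundary edge runs (10.50, 17.50)→(10.50, 0.00); distance from the point to it = 0.30 mm. The point is not inside any of the regions above, so it lies outside the cross-section (0.30 mm from the nearest boundary).

outside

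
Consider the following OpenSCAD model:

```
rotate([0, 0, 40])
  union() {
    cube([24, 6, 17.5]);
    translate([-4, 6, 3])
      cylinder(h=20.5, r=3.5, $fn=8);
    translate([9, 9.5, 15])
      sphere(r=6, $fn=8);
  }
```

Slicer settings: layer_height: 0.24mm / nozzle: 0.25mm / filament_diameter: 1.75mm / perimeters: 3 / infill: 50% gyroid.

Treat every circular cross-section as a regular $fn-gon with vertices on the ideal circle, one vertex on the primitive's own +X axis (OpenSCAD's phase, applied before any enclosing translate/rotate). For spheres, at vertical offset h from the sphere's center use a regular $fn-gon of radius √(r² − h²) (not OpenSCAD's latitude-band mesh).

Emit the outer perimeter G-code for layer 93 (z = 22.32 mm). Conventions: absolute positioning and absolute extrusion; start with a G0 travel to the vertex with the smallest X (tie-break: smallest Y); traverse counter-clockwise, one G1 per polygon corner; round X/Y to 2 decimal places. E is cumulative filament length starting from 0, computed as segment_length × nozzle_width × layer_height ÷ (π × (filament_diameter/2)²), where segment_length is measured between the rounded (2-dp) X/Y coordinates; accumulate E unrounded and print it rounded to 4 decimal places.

At z = 22.32 mm: the cube is not intersected at this z (z outside [0, 17.5]); the r=3.5 cylinder at (-4, 6) gives a regular 8-gon of circumradius 3.5 (constant along its height); the sphere at (9, 9.5) is not intersected at this z (|z−center|=7.320 > r=6); Merging all regions: only the r=3.5 cylinder at (-4, 6) is present, so the union is just that shape — 1 connected region; (whole slice rotated 40° about Z — lengths, areas and connectivity unchanged). The outline is a single polygon with 8 vertices. Extrusion per mm of travel: 0.25 × 0.24 / (π × 0.875²) = 0.024945. Accumulating E over each segment gives final E = 0.5346.

G0 X-10.41 Y2.33 Z22.32
G1 X-9.60 Y-0.22 E0.0667
G1 X-7.23 Y-1.46 E0.1335
G1 X-4.67 Y-0.66 E0.2004
G1 X-3.43 Y1.72 E0.2673
G1 X-4.24 Y4.27 E0.3341
G1 X-6.62 Y5.51 E0.4010
G1 X-9.17 Y4.71 E0.4677
G1 X-10.41 Y2.33 E0.5346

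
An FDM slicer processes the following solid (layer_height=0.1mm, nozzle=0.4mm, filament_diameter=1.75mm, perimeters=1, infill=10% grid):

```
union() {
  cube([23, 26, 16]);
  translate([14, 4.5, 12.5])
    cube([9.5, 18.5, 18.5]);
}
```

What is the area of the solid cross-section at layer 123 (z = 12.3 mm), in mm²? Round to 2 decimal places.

598.00 mm²

At z = 12.3 mm: the cube is present — its section is the full 23×26 rectangle (area 598.00 mm²); the cube at (14, 4.5) is absent (z outside [12.5, 31]); Merging all regions: only the 23×26 cube is present, so the union is just that shape — area = 598.00 mm². Overall, the cross-section is a single solid region. Net area = 598.00 mm².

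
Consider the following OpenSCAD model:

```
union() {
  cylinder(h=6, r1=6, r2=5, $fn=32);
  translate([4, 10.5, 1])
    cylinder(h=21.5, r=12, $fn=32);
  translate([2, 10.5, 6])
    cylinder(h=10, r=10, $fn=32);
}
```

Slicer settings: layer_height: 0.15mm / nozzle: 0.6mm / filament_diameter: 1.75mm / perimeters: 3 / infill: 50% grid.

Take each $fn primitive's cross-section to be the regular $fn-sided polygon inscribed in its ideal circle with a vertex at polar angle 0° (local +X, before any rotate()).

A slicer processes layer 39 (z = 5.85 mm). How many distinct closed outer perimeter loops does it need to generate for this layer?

At z = 5.85 mm: the cone: at t=0.975 of its height the radius interpolates to r₁+(r₂−r₁)t = 5.025, giving a regular 32-gon of that circumradius; the cylinder at (4, 10.5): section is a regular 32-gon, circumradius r=12; the cylinder at (2, 10.5) is not intersected at this z (z outside [6, 16]); Combining (union): the regions partially overlap (shared area 43.09 mm²), so overlapping operands fuse into one piece — 1 connected region. The result has 1 disconnected region.

1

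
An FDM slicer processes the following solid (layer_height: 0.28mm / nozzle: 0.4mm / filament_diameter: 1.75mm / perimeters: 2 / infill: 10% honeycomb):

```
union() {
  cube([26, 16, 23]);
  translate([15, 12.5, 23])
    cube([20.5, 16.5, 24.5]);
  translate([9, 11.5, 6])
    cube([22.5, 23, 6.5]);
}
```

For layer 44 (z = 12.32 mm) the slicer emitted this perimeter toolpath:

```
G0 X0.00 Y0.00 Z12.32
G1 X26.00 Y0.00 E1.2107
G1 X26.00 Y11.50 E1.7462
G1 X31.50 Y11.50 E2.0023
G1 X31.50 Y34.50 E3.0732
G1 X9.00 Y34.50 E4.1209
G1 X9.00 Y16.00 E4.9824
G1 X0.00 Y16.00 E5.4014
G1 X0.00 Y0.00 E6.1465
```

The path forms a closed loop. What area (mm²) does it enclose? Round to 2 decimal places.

Apply the shoelace formula to the sequence of (X, Y) vertices; enclosed area = 857.00 mm².

857.00 mm²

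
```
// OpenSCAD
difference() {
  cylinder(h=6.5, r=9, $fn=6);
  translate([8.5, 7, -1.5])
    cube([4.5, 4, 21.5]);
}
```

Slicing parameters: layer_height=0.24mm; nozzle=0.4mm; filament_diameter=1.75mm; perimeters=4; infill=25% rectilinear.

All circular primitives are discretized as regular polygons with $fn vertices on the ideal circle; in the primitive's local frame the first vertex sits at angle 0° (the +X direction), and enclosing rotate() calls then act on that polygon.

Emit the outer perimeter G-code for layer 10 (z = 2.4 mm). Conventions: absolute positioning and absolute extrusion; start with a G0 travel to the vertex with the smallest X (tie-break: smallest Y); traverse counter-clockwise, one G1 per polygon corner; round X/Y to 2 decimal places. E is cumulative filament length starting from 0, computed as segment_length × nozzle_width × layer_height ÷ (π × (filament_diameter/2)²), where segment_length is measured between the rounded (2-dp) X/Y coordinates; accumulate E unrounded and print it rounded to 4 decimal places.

At z = 2.4 mm: the r=9 cylinder gives a regular 6-gon of circumradius 9 (constant along its height); the 4.5×4 cube at (8.5, 7) contributes its full rectangle; Taking the first minus the rest: starting from the r=9 cylinder, the 4.5×4 cube at (8.5, 7) misses the remaining region (no effect) — 1 connected region. The outline is a single polygon with 6 vertices. Extrusion per mm of travel: 0.4 × 0.24 / (π × 0.875²) = 0.039912. Accumulating E over each segment gives final E = 2.1547.

G0 X-9.00 Y0.00 Z2.40
G1 X-4.50 Y-7.79 E0.3591
G1 X4.50 Y-7.79 E0.7183
G1 X9.00 Y0.00 E1.0773
G1 X4.50 Y7.79 E1.4364
G1 X-4.50 Y7.79 E1.7956
G1 X-9.00 Y0.00 E2.1547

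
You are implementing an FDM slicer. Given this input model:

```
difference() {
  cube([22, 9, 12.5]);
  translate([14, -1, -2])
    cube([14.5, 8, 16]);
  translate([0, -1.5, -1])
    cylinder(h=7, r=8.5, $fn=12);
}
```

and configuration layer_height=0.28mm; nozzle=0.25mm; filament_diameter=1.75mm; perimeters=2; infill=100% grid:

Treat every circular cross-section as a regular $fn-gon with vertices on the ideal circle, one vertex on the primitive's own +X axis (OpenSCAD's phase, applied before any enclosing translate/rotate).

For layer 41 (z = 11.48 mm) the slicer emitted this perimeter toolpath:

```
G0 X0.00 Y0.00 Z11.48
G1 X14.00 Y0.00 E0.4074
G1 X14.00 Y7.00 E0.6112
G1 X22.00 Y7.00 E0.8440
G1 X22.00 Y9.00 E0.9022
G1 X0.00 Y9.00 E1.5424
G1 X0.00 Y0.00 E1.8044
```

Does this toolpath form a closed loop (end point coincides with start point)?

Start point (G0): (0.00, 0.00). End point (last G1): the path returns to the start — closed.

yes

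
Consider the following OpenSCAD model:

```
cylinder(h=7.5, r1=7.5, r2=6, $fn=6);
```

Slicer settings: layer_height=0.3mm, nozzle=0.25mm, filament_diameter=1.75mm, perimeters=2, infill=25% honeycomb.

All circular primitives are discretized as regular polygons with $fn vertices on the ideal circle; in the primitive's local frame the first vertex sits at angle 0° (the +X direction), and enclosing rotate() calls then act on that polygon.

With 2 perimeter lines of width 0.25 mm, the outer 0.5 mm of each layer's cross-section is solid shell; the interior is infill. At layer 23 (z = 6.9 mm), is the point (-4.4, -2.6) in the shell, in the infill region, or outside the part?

shell

At z = 6.9 mm: the cone (r1=7.5→r2=6) has section circumradius 6.120 here — a regular 6-gon. Overall, the cross-section is a single solid region. The nearest boundary edge runs (-6.12, 0.00)→(-3.06, -5.30); distance from the point to it = 0.19 mm. The point is inside the cross-section, 0.19 mm from the nearest boundary — within the 0.5 mm shell band (2 × 0.25).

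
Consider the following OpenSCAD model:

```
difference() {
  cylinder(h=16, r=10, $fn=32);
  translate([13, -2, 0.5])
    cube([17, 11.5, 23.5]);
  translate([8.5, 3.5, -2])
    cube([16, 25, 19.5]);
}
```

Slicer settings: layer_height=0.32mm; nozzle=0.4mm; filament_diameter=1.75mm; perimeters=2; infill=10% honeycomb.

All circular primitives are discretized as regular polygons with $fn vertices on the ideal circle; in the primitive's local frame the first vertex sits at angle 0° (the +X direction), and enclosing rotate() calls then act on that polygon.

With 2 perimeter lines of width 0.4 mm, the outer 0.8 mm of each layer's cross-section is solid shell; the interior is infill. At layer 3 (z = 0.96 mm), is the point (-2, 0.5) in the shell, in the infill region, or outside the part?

infill

At z = 0.96 mm: the r=10 cylinder gives a regular 32-gon of circumradius 10 (constant along its height); the cube at (13, -2) (footprint 17×11.5) is included at this height; the cube at (8.5, 3.5) (footprint 16×25) is included at this height; Subtracting the remaining from the first: starting from the r=10 cylinder, the 17×11.5 cube at (13, -2) misses the remaining region (no effect); the 16×25 cube at (8.5, 3.5) partially overlaps it — only the 0.77 mm² overlap (of its 400.00 mm²) is removed, clipping the outline — 1 connected region. Overall, the cross-section is a single solid region. The nearest boundary edge runs (-9.81, 1.95)→(-9.24, 3.83); distance from the point to it = 7.89 mm. The point is inside the cross-section and 7.89 mm from the nearest boundary — more than the 0.8 mm shell width (2 × 0.4), so it's in the infill interior.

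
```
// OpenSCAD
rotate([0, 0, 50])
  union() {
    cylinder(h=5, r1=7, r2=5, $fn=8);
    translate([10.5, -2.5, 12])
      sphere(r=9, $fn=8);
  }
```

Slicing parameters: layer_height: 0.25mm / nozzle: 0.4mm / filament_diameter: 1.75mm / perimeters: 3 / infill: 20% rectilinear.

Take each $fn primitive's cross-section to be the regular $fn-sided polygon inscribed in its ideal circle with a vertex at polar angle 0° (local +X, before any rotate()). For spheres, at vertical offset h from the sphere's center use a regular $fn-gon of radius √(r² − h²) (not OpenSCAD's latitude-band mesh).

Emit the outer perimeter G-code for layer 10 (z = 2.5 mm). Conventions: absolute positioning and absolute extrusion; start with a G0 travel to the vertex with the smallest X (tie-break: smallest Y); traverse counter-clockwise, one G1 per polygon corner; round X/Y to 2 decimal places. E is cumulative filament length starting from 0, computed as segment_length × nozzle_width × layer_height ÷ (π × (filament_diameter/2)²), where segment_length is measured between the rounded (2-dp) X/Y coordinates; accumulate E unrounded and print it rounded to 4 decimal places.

At z = 2.5 mm: the cone: at t=0.500 of its height the radius interpolates to r₁+(r₂−r₁)t = 6.000, giving a regular 8-gon of that circumradius; the sphere at (10.5, -2.5) does not reach this height (|z−center|=9.500 > r=9); Taking the union: only the cone is present, so the union is just that shape — 1 connected region; (whole slice rotated 50° about Z — lengths, areas and connectivity unchanged). The outline is a single polygon with 8 vertices. Extrusion per mm of travel: 0.4 × 0.25 / (π × 0.875²) = 0.041575. Accumulating E over each segment gives final E = 1.5283.

G0 X-5.98 Y-0.52 Z2.50
G1 X-3.86 Y-4.60 E0.1912
G1 X0.52 Y-5.98 E0.3821
G1 X4.60 Y-3.86 E0.5732
G1 X5.98 Y0.52 E0.7642
G1 X3.86 Y4.60 E0.9553
G1 X-0.52 Y5.98 E1.1462
G1 X-4.60 Y3.86 E1.3374
G1 X-5.98 Y-0.52 E1.5283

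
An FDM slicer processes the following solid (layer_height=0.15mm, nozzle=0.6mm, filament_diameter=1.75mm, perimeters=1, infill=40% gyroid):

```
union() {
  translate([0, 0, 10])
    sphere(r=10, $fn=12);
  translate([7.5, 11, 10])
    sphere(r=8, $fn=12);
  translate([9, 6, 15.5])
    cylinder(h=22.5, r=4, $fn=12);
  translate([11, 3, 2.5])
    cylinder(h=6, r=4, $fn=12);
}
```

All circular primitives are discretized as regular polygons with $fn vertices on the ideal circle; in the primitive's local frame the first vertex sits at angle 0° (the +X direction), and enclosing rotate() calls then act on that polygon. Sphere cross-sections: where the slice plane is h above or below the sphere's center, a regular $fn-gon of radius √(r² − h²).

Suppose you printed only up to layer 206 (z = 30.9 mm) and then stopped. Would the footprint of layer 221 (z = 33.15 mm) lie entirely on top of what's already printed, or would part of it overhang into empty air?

Compare the two slices. At z = 30.9: the sphere does not reach this height (|z−center|=20.900 > r=10); the sphere at (7.5, 11) is not intersected at this z (|z−center|=20.900 > r=8); the r=4 cylinder at (9, 6) gives a regular 12-gon of circumradius 4 (constant along its height) (area = (12/2)·4.000²·sin(360°/12) = 48.00 mm²); the cylinder at (11, 3) does not reach this height (z outside [2.5, 8.5]); Taking the union: only the r=4 cylinder at (9, 6) is present, so the union is just that shape — area = 48.00 mm². At z = 33.15: the sphere is absent (|z−center|=23.150 > r=10); the sphere at (7.5, 11) does not reach this height (|z−center|=23.150 > r=8); the r=4 cylinder at (9, 6) contributes a regular 12-gon of circumradius 4 (area = (12/2)·4.000²·sin(360°/12) = 48.00 mm²); the cylinder at (11, 3) is absent (z outside [2.5, 8.5]); Taking the union: only the r=4 cylinder at (9, 6) is present, so the union is just that shape — area = 48.00 mm². Checking containment: the cross-section at z = 33.15 is a subset of the cross-section at z = 30.9.

entirely on top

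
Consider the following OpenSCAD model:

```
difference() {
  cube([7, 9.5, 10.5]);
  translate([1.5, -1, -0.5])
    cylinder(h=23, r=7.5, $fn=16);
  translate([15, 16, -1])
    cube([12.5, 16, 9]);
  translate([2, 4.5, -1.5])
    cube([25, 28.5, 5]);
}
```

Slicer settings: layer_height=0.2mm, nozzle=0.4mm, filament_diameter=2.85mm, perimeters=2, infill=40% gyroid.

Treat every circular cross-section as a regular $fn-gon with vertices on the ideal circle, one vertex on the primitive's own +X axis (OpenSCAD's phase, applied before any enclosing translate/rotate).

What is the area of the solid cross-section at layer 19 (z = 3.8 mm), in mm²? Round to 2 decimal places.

At z = 3.8 mm: the cube is present — its section is the full 7×9.5 rectangle (area 66.50 mm²); the r=7.5 cylinder at (1.5, -1) gives a regular 16-gon of circumradius 7.5 (constant along its height) (area = (16/2)·7.500²·sin(360°/16) = 172.21 mm²); the 12.5×16 cube at (15, 16) contributes its full rectangle (area 200.00 mm²); the cube at (2, 4.5) is absent (z outside [-1.5, 3.5]); Taking the first minus the rest: starting from the 7×9.5 cube (66.50 mm²), the r=7.5 cylinder at (1.5, -1) partially overlaps it — only the 40.63 mm² overlap (of its 172.21 mm²) is removed, clipping the outline; the 12.5×16 cube at (15, 16) misses the remaining region (no effect) — area = 25.87 mm². Overall, the cross-section is a single solid region. Net area = 25.87 mm².

25.87 mm²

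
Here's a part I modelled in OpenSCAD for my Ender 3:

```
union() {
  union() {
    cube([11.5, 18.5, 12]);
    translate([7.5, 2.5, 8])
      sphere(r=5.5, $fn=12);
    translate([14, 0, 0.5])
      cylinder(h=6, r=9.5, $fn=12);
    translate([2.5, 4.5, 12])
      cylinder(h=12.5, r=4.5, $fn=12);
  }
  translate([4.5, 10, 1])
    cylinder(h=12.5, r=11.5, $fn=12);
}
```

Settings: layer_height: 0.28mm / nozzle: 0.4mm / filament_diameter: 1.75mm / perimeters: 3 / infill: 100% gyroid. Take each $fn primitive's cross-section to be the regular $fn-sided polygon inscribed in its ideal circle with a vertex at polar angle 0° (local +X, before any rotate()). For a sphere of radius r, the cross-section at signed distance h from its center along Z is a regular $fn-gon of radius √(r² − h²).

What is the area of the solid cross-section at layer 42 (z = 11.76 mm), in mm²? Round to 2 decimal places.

At z = 11.76 mm: the cube is present — its section is the full 11.5×18.5 rectangle (area 212.75 mm²); the sphere at (7.5, 2.5): section is a regular 12-gon, circumradius = √(r²−h²) = √(5.5²−3.76²) = 4.014 (area = (12/2)·4.014²·sin(360°/12) = 48.34 mm²); the cylinder at (14, 0) does not reach this height (z outside [0.5, 6.5]); the cylinder at (2.5, 4.5) is absent (z outside [12, 24.5]); Combining (union): the regions partially overlap — summed areas 261.09 mm² minus the doubly-counted overlap 42.39 mm² gives 218.70 mm² — area = 218.70 mm²; the cylinder at (4.5, 10): section is a regular 12-gon, circumradius r=11.5 (area = (12/2)·11.500²·sin(360°/12) = 396.75 mm²); Taking the union: the regions partially overlap — summed areas 615.45 mm² minus the doubly-counted overlap 215.17 mm² gives 400.28 mm² — area = 400.28 mm². Overall, the cross-section is a single solid region. Net area = 400.28 mm².

400.28 mm²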